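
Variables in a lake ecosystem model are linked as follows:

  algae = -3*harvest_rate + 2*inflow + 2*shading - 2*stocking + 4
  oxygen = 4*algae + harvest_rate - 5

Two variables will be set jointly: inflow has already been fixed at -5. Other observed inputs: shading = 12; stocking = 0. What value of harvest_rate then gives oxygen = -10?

With inflow held at -5:
Substituting into the algae equation gives algae = -3*harvest_rate + 18.
So oxygen = -11*harvest_rate + 67.
Solve -11*harvest_rate + 67 = -10: harvest_rate = (-10 - 67) / -11 = 7.

harvest_rate = 7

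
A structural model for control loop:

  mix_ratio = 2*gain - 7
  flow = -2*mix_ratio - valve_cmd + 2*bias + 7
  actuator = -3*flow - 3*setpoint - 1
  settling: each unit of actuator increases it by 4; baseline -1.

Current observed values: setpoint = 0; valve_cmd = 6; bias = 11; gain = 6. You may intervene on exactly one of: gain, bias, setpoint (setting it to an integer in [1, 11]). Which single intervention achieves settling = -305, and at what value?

set gain = 3

Intervening on gain: with other inputs at their observed values, settling = 48*gain - 449. Solving for -305 gives gain = 3, within [1, 11].
Intervening on bias: settling = -24*bias + 103. Reaching -305 requires bias = 17, outside [1, 11].
Intervening on setpoint: settling = -12*setpoint - 161. Reaching -305 requires setpoint = 12, outside [1, 11].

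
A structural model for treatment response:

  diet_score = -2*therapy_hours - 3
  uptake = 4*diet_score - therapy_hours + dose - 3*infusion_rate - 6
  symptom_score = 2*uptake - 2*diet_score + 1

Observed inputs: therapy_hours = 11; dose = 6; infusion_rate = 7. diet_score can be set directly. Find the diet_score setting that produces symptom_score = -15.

diet_score = 8

Intervening on diet_score fixes its value directly, overriding its dependence on therapy_hours.
Substituting into the uptake equation gives uptake = 4*diet_score - 32.
Substituting into the symptom_score equation gives symptom_score = 6*diet_score - 63.
Solve 6*diet_score - 63 = -15: diet_score = (-15 + 63) / 6 = 8.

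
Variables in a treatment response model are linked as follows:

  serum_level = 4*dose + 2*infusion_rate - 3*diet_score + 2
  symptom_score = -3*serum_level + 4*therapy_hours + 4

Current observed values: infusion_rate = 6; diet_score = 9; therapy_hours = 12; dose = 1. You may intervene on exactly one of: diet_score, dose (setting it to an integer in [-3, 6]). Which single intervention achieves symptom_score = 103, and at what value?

set dose = -1

Intervening on diet_score: symptom_score = 9*diet_score - 2. Reaching 103 requires diet_score = 35/3, not an integer.
Intervening on dose: with other inputs at their observed values, symptom_score = -12*dose + 91. Solving for 103 gives dose = -1, within [-3, 6].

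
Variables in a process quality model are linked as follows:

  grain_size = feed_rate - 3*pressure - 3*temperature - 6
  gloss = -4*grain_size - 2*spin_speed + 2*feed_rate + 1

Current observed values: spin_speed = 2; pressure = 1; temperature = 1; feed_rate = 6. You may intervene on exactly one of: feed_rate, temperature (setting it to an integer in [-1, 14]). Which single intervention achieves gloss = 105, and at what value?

set temperature = 7

Intervening on feed_rate: gloss = -2*feed_rate + 45. Reaching 105 requires feed_rate = -30, outside [-1, 14].
Intervening on temperature: with other inputs at their observed values, gloss = 12*temperature + 21. Solving for 105 gives temperature = 7, within [-1, 14].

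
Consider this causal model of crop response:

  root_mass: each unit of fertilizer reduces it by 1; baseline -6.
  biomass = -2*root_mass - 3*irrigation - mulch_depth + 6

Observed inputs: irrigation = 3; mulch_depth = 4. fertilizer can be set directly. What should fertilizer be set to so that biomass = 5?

Substituting into the biomass equation gives biomass = 2*fertilizer + 5.
Solve 2*fertilizer + 5 = 5: fertilizer = (5 - 5) / 2 = 0.

fertilizer = 0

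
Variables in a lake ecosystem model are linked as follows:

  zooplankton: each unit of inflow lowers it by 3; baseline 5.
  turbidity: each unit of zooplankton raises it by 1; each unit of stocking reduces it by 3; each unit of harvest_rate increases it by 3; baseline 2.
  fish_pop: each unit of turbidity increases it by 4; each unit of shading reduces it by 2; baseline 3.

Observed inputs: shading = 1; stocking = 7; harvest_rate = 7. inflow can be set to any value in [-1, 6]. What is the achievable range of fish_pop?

Substituting into the turbidity equation gives turbidity = -3*inflow + 7.
So fish_pop = -12*inflow + 29.
Linear in inflow, so extremes are at the endpoints: inflow = -1 gives fish_pop = 41; inflow = 6 gives fish_pop = -43.

-43 to 41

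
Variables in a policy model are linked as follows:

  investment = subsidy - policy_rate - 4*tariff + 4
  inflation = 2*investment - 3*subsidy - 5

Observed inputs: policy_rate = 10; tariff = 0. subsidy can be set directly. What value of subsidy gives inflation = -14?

subsidy = -3

Substituting into the investment equation gives investment = subsidy - 6.
Substituting into the inflation equation gives inflation = -subsidy - 17.
Solve -subsidy - 17 = -14: subsidy = (-14 + 17) / -1 = -3.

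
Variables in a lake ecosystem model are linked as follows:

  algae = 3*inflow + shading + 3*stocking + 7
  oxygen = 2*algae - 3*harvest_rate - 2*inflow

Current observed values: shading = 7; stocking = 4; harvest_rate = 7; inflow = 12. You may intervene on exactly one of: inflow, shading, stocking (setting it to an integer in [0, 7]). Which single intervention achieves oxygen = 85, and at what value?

set stocking = 5

Intervening on inflow: oxygen = 4*inflow + 31. Reaching 85 requires inflow = 27/2, not an integer.
Intervening on shading: oxygen = 2*shading + 65. Reaching 85 requires shading = 10, outside [0, 7].
Intervening on stocking: with other inputs at their observed values, oxygen = 6*stocking + 55. Solving for 85 gives stocking = 5, within [0, 7].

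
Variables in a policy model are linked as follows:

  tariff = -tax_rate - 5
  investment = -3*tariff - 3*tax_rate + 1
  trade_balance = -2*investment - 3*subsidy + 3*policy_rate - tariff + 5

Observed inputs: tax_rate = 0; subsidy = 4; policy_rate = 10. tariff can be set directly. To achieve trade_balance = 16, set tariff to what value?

tariff = -1

Intervening on tariff fixes its value directly, overriding its dependence on tax_rate.
Substituting into the investment equation gives investment = -3*tariff + 1.
Substituting into the trade_balance equation gives trade_balance = 5*tariff + 21.
Solve 5*tariff + 21 = 16: tariff = (16 - 21) / 5 = -1.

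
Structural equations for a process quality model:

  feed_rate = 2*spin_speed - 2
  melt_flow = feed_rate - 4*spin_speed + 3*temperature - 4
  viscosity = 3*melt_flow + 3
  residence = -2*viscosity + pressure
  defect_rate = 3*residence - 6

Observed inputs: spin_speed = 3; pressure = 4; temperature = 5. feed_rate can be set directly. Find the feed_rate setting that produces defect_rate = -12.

feed_rate = 1

Intervening on feed_rate fixes its value directly, overriding its dependence on spin_speed.
Substituting into the melt_flow equation gives melt_flow = feed_rate - 1.
This gives viscosity = 3*feed_rate.
Substituting into the residence equation gives residence = -6*feed_rate + 4.
defect_rate becomes -18*feed_rate + 6.
Solve -18*feed_rate + 6 = -12: feed_rate = (-12 - 6) / -18 = 1.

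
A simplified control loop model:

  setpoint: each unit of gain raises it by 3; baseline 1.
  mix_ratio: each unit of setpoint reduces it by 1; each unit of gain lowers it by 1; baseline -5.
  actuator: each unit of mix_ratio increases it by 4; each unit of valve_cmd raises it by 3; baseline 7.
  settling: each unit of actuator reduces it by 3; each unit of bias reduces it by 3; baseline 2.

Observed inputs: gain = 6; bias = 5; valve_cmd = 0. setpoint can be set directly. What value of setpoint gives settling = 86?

Intervening on setpoint fixes its value directly, overriding its dependence on gain.
Substituting into the mix_ratio equation gives mix_ratio = -setpoint - 11.
This gives actuator = -4*setpoint - 37.
Substituting into the settling equation gives settling = 12*setpoint + 98.
Solve 12*setpoint + 98 = 86: setpoint = (86 - 98) / 12 = -1.

setpoint = -1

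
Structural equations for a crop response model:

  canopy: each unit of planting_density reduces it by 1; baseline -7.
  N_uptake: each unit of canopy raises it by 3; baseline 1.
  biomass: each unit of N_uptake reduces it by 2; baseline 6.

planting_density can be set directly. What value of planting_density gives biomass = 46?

Substituting into the N_uptake equation gives N_uptake = -3*planting_density - 20.
Substituting into the biomass equation gives biomass = 6*planting_density + 46.
Solve 6*planting_density + 46 = 46: planting_density = (46 - 46) / 6 = 0.

planting_density = 0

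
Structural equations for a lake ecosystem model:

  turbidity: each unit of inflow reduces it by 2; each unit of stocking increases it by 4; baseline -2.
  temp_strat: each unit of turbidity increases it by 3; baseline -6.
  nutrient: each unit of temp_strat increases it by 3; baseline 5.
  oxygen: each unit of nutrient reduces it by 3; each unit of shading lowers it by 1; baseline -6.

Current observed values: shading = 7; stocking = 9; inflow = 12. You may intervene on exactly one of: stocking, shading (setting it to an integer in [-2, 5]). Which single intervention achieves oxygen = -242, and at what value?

Intervening on stocking: oxygen = -108*stocking + 728. Reaching -242 requires stocking = 485/54, not an integer.
Intervening on shading: with other inputs at their observed values, oxygen = -shading - 237. Solving for -242 gives shading = 5, within [-2, 5].

set shading = 5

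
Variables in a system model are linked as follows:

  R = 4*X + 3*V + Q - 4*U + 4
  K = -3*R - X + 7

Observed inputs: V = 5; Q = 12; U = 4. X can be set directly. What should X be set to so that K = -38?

X = 0

Substituting into the R equation gives R = 4*X + 15.
So K = -13*X - 38.
Solve -13*X - 38 = -38: X = (-38 + 38) / -13 = 0.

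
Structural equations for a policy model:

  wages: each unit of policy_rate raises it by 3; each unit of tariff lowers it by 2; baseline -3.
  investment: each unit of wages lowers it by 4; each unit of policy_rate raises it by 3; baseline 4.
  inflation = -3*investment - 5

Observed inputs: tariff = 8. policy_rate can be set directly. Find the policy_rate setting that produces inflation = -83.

Substituting into the wages equation gives wages = 3*policy_rate - 19.
Substituting into the investment equation gives investment = -9*policy_rate + 80.
This gives inflation = 27*policy_rate - 245.
Solve 27*policy_rate - 245 = -83: policy_rate = (-83 + 245) / 27 = 6.

policy_rate = 6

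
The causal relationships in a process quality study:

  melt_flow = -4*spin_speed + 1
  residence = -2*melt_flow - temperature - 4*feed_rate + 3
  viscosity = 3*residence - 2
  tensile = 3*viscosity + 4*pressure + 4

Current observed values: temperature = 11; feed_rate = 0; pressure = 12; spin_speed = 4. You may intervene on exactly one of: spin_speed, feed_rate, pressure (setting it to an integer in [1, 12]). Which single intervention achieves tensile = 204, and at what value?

set pressure = 2

Intervening on spin_speed: tensile = 72*spin_speed - 44. Reaching 204 requires spin_speed = 31/9, not an integer.
Intervening on feed_rate: tensile = -36*feed_rate + 244. Reaching 204 requires feed_rate = 10/9, not an integer.
Intervening on pressure: with other inputs at their observed values, tensile = 4*pressure + 196. Solving for 204 gives pressure = 2, within [1, 12].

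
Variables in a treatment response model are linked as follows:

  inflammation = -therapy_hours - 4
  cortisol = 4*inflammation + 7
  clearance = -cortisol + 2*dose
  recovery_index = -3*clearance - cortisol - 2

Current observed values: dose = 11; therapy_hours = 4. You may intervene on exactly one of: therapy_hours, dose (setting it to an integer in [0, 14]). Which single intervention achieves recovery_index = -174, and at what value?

set therapy_hours = 11

Intervening on therapy_hours: with other inputs at their observed values, recovery_index = -8*therapy_hours - 86. Solving for -174 gives therapy_hours = 11, within [0, 14].
Intervening on dose: recovery_index = -6*dose - 52. Reaching -174 requires dose = 61/3, not an integer.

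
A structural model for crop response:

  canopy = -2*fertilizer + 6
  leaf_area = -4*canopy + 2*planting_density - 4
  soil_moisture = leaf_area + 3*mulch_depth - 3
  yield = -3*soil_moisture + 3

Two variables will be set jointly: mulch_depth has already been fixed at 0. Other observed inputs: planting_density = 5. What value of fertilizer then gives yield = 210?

With mulch_depth held at 0:
Substituting into the leaf_area equation gives leaf_area = 8*fertilizer - 18.
soil_moisture becomes 8*fertilizer - 21.
Substituting into the yield equation gives yield = -24*fertilizer + 66.
Solve -24*fertilizer + 66 = 210: fertilizer = (210 - 66) / -24 = -6.

fertilizer = -6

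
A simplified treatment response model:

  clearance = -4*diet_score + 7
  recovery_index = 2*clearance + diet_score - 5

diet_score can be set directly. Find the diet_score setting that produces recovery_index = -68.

Substituting into the recovery_index equation gives recovery_index = -7*diet_score + 9.
Solve -7*diet_score + 9 = -68: diet_score = (-68 - 9) / -7 = 11.

diet_score = 11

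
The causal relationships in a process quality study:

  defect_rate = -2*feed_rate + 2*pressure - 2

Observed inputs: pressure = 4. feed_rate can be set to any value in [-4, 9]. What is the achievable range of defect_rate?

Substituting into the defect_rate equation gives defect_rate = -2*feed_rate + 6.
Linear in feed_rate, so extremes are at the endpoints: feed_rate = -4 gives defect_rate = 14; feed_rate = 9 gives defect_rate = -12.

-12 to 14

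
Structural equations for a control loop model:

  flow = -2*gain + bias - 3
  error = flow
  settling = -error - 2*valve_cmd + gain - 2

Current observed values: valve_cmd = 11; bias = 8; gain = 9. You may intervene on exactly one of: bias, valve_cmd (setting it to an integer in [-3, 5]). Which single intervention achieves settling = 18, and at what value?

set valve_cmd = 1

Intervening on bias: settling = -bias + 6. Reaching 18 requires bias = -12, outside [-3, 5].
Intervening on valve_cmd: with other inputs at their observed values, settling = -2*valve_cmd + 20. Solving for 18 gives valve_cmd = 1, within [-3, 5].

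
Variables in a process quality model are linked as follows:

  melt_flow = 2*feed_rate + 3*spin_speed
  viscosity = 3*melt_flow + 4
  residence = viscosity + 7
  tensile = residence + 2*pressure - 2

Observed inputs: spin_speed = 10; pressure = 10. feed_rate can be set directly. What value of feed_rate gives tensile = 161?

feed_rate = 7

Substituting into the melt_flow equation gives melt_flow = 2*feed_rate + 30.
So viscosity = 6*feed_rate + 94.
So residence = 6*feed_rate + 101.
This gives tensile = 6*feed_rate + 119.
Solve 6*feed_rate + 119 = 161: feed_rate = (161 - 119) / 6 = 7.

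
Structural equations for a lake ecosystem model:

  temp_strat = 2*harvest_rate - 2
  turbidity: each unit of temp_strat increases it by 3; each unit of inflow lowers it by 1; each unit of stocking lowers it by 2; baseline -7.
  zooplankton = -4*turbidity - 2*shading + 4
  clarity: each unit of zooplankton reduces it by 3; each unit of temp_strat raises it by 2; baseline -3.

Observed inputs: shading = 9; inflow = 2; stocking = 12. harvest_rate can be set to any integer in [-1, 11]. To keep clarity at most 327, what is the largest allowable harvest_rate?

harvest_rate = 10

Substituting into the turbidity equation gives turbidity = 6*harvest_rate - 39.
Substituting into the zooplankton equation gives zooplankton = -24*harvest_rate + 142.
Substituting into the clarity equation gives clarity = 76*harvest_rate - 433.
Require 76*harvest_rate - 433 ≤ 327, so harvest_rate ≤ 10.
The largest integer in [-1, 11] satisfying this is 10.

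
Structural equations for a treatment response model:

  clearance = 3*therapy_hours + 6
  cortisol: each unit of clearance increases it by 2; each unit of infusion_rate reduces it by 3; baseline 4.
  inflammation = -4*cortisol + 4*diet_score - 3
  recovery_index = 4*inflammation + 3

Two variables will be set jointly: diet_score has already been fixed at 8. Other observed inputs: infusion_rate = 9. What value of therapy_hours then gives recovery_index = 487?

With diet_score held at 8:
Substituting into the cortisol equation gives cortisol = 6*therapy_hours - 11.
Substituting into the inflammation equation gives inflammation = -24*therapy_hours + 73.
recovery_index becomes -96*therapy_hours + 295.
Solve -96*therapy_hours + 295 = 487: therapy_hours = (487 - 295) / -96 = -2.

therapy_hours = -2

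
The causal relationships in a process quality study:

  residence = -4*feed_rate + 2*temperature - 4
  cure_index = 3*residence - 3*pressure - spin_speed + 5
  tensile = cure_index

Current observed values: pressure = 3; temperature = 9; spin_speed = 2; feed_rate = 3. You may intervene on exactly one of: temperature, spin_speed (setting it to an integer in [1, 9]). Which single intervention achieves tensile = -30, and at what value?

set temperature = 4

Intervening on temperature: with other inputs at their observed values, tensile = 6*temperature - 54. Solving for -30 gives temperature = 4, within [1, 9].
Intervening on spin_speed: tensile = -spin_speed + 2. Reaching -30 requires spin_speed = 32, outside [1, 9].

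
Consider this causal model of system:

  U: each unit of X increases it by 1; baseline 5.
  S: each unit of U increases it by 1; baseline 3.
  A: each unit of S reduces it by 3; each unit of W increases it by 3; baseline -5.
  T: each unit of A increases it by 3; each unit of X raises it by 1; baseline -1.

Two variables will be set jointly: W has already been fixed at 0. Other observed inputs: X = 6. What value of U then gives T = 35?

U = -8

With W held at 0:
Intervening on U fixes its value directly, overriding its dependence on X.
Substituting into the A equation gives A = -3*U - 14.
T becomes -9*U - 37.
Solve -9*U - 37 = 35: U = (35 + 37) / -9 = -8.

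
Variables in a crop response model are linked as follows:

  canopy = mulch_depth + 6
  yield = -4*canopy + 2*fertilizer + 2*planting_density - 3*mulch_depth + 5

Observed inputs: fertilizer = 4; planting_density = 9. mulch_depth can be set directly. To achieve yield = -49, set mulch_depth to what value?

mulch_depth = 8

Substituting into the yield equation gives yield = -7*mulch_depth + 7.
Solve -7*mulch_depth + 7 = -49: mulch_depth = (-49 - 7) / -7 = 8.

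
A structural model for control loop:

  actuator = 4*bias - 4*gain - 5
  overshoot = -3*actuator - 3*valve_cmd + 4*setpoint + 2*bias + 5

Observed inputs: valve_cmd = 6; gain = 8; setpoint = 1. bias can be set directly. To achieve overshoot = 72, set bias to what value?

Substituting into the actuator equation gives actuator = 4*bias - 37.
This gives overshoot = -10*bias + 102.
Solve -10*bias + 102 = 72: bias = (72 - 102) / -10 = 3.

bias = 3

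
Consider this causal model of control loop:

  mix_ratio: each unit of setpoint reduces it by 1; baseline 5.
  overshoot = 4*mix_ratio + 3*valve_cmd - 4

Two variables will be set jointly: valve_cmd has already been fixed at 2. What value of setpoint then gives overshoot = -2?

setpoint = 6

With valve_cmd held at 2:
Substituting into the overshoot equation gives overshoot = -4*setpoint + 22.
Solve -4*setpoint + 22 = -2: setpoint = (-2 - 22) / -4 = 6.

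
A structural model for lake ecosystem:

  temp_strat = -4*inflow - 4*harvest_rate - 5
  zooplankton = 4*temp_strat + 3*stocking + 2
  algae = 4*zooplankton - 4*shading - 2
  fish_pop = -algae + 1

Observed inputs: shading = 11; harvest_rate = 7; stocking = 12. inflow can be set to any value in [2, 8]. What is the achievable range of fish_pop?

551 to 935

Substituting into the temp_strat equation gives temp_strat = -4*inflow - 33.
Substituting into the zooplankton equation gives zooplankton = -16*inflow - 94.
Substituting into the algae equation gives algae = -64*inflow - 422.
Substituting into the fish_pop equation gives fish_pop = 64*inflow + 423.
Linear in inflow, so extremes are at the endpoints: inflow = 2 gives fish_pop = 551; inflow = 8 gives fish_pop = 935.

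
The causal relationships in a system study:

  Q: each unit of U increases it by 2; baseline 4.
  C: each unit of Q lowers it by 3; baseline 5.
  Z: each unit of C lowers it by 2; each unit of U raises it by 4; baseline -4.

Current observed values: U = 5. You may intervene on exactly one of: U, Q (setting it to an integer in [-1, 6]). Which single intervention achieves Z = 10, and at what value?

set U = 0

Intervening on U: with other inputs at their observed values, Z = 16*U + 10. Solving for 10 gives U = 0, within [-1, 6].
Intervening on Q: Z = 6*Q + 6. Reaching 10 requires Q = 2/3, not an integer.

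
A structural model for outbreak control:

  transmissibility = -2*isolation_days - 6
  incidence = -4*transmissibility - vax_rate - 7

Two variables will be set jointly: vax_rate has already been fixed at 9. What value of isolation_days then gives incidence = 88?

With vax_rate held at 9:
Substituting into the incidence equation gives incidence = 8*isolation_days + 8.
Solve 8*isolation_days + 8 = 88: isolation_days = (88 - 8) / 8 = 10.

isolation_days = 10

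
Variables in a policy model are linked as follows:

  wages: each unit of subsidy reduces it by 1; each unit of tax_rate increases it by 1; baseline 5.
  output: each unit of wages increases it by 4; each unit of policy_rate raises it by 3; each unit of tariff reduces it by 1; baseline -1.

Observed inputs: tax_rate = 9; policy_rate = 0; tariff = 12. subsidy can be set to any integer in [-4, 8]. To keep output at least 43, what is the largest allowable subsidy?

Substituting into the wages equation gives wages = -subsidy + 14.
Substituting into the output equation gives output = -4*subsidy + 43.
Require -4*subsidy + 43 ≥ 43, so subsidy ≤ 0.
The largest integer in [-4, 8] satisfying this is 0.

subsidy = 0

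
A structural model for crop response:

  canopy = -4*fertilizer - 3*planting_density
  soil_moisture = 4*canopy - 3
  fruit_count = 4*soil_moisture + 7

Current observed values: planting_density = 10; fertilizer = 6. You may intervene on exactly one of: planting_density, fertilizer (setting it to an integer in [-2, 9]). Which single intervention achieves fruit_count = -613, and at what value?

set fertilizer = 2

Intervening on planting_density: fruit_count = -48*planting_density - 389. Reaching -613 requires planting_density = 14/3, not an integer.
Intervening on fertilizer: with other inputs at their observed values, fruit_count = -64*fertilizer - 485. Solving for -613 gives fertilizer = 2, within [-2, 9].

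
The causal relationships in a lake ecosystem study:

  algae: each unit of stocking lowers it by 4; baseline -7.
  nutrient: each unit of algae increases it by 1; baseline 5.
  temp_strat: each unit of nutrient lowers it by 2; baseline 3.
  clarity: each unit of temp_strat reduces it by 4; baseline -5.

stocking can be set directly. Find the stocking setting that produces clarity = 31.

stocking = -2

Substituting into the nutrient equation gives nutrient = -4*stocking - 2.
So temp_strat = 8*stocking + 7.
clarity becomes -32*stocking - 33.
Solve -32*stocking - 33 = 31: stocking = (31 + 33) / -32 = -2.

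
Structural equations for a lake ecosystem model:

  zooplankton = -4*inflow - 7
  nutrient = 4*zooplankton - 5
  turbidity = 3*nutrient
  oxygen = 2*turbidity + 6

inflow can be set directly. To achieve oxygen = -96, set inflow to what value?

Substituting into the nutrient equation gives nutrient = -16*inflow - 33.
Substituting into the turbidity equation gives turbidity = -48*inflow - 99.
This gives oxygen = -96*inflow - 192.
Solve -96*inflow - 192 = -96: inflow = (-96 + 192) / -96 = -1.

inflow = -1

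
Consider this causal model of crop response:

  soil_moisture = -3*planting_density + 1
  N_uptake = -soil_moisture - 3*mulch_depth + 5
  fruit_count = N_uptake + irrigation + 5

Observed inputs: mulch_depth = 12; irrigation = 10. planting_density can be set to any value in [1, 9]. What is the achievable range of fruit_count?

-14 to 10

Substituting into the N_uptake equation gives N_uptake = 3*planting_density - 32.
Substituting into the fruit_count equation gives fruit_count = 3*planting_density - 17.
Linear in planting_density, so extremes are at the endpoints: planting_density = 1 gives fruit_count = -14; planting_density = 9 gives fruit_count = 10.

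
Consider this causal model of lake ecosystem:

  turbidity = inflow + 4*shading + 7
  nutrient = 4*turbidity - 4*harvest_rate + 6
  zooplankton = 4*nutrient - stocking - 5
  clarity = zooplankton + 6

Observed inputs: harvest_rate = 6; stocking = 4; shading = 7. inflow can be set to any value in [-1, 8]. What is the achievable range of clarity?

Substituting into the turbidity equation gives turbidity = inflow + 35.
So nutrient = 4*inflow + 122.
Substituting into the zooplankton equation gives zooplankton = 16*inflow + 479.
Substituting into the clarity equation gives clarity = 16*inflow + 485.
Linear in inflow, so extremes are at the endpoints: inflow = -1 gives clarity = 469; inflow = 8 gives clarity = 613.

469 to 613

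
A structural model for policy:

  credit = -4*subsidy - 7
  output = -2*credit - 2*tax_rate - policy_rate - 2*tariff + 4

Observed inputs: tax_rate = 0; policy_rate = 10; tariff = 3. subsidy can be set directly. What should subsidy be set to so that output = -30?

subsidy = -4

Substituting into the output equation gives output = 8*subsidy + 2.
Solve 8*subsidy + 2 = -30: subsidy = (-30 - 2) / 8 = -4.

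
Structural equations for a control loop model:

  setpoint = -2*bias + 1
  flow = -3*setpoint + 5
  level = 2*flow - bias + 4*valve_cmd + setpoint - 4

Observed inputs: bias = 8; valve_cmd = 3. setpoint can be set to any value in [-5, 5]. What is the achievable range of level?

Intervening on setpoint fixes its value directly, overriding its dependence on bias.
Substituting into the level equation gives level = -5*setpoint + 10.
Linear in setpoint, so extremes are at the endpoints: setpoint = -5 gives level = 35; setpoint = 5 gives level = -15.

-15 to 35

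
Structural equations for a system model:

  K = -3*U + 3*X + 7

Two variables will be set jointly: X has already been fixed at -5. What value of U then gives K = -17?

U = 3

With X held at -5:
Substituting into the K equation gives K = -3*U - 8.
Solve -3*U - 8 = -17: U = (-17 + 8) / -3 = 3.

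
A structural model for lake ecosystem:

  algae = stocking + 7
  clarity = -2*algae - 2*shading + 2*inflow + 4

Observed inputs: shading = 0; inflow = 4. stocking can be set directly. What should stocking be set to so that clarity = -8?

Substituting into the clarity equation gives clarity = -2*stocking - 2.
Solve -2*stocking - 2 = -8: stocking = (-8 + 2) / -2 = 3.

stocking = 3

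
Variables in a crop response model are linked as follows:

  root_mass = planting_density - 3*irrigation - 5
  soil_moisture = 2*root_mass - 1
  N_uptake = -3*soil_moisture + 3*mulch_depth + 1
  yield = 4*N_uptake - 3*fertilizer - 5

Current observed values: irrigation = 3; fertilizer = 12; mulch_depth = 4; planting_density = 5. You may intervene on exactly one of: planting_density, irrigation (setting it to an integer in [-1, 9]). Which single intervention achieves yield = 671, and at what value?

set irrigation = 9

Intervening on planting_density: yield = -24*planting_density + 359. Reaching 671 requires planting_density = -13, outside [-1, 9].
Intervening on irrigation: with other inputs at their observed values, yield = 72*irrigation + 23. Solving for 671 gives irrigation = 9, within [-1, 9].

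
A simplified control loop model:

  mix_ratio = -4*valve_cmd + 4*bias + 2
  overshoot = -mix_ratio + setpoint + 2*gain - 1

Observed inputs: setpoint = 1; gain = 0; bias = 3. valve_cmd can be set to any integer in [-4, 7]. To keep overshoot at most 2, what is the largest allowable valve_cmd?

Substituting into the mix_ratio equation gives mix_ratio = -4*valve_cmd + 14.
Substituting into the overshoot equation gives overshoot = 4*valve_cmd - 14.
Require 4*valve_cmd - 14 ≤ 2, so valve_cmd ≤ 4.
The largest integer in [-4, 7] satisfying this is 4.

valve_cmd = 4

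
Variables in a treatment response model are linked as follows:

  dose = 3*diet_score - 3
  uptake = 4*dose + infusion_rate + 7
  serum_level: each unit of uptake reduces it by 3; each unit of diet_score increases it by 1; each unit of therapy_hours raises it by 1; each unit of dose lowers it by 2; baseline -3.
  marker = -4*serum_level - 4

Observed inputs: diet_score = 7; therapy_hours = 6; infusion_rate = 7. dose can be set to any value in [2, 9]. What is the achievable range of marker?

236 to 628

Intervening on dose fixes its value directly, overriding its dependence on diet_score.
Substituting into the uptake equation gives uptake = 4*dose + 14.
This gives serum_level = -14*dose - 32.
marker becomes 56*dose + 124.
Linear in dose, so extremes are at the endpoints: dose = 2 gives marker = 236; dose = 9 gives marker = 628.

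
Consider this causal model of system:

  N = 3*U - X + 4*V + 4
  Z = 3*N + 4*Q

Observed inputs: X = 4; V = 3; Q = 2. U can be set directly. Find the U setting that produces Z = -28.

U = -8

Substituting into the N equation gives N = 3*U + 12.
Substituting into the Z equation gives Z = 9*U + 44.
Solve 9*U + 44 = -28: U = (-28 - 44) / 9 = -8.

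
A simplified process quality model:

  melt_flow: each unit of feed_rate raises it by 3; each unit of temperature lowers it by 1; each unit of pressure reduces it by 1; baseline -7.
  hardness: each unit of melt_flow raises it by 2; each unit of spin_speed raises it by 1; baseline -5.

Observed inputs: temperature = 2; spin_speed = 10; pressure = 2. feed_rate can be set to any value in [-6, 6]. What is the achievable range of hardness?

-53 to 19

Substituting into the melt_flow equation gives melt_flow = 3*feed_rate - 11.
Substituting into the hardness equation gives hardness = 6*feed_rate - 17.
Linear in feed_rate, so extremes are at the endpoints: feed_rate = -6 gives hardness = -53; feed_rate = 6 gives hardness = 19.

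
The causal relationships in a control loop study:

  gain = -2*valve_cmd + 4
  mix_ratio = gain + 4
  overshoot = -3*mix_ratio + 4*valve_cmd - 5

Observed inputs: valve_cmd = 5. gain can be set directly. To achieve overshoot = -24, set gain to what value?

Intervening on gain fixes its value directly, overriding its dependence on valve_cmd.
Substituting into the overshoot equation gives overshoot = -3*gain + 3.
Solve -3*gain + 3 = -24: gain = (-24 - 3) / -3 = 9.

gain = 9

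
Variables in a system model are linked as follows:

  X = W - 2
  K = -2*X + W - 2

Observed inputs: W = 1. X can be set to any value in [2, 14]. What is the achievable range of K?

-29 to -5

Intervening on X fixes its value directly, overriding its dependence on W.
Substituting into the K equation gives K = -2*X - 1.
Linear in X, so extremes are at the endpoints: X = 2 gives K = -5; X = 14 gives K = -29.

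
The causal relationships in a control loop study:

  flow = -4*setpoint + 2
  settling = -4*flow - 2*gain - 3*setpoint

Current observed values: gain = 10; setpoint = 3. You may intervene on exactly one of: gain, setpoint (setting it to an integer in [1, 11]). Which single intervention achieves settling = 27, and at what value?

set gain = 2

Intervening on gain: with other inputs at their observed values, settling = -2*gain + 31. Solving for 27 gives gain = 2, within [1, 11].
Intervening on setpoint: settling = 13*setpoint - 28. Reaching 27 requires setpoint = 55/13, not an integer.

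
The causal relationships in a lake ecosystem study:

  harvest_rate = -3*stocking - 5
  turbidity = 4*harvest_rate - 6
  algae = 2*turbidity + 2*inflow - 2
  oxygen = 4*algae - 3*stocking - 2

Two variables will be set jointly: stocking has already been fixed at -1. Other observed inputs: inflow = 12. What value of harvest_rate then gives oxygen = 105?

With stocking held at -1:
Intervening on harvest_rate fixes its value directly, overriding its dependence on stocking.
Substituting into the algae equation gives algae = 8*harvest_rate + 10.
So oxygen = 32*harvest_rate + 41.
Solve 32*harvest_rate + 41 = 105: harvest_rate = (105 - 41) / 32 = 2.

harvest_rate = 2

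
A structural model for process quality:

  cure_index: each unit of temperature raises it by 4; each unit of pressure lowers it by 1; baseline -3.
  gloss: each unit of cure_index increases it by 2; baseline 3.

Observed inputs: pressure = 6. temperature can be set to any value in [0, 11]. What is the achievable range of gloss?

-15 to 73

Substituting into the cure_index equation gives cure_index = 4*temperature - 9.
Substituting into the gloss equation gives gloss = 8*temperature - 15.
Linear in temperature, so extremes are at the endpoints: temperature = 0 gives gloss = -15; temperature = 11 gives gloss = 73.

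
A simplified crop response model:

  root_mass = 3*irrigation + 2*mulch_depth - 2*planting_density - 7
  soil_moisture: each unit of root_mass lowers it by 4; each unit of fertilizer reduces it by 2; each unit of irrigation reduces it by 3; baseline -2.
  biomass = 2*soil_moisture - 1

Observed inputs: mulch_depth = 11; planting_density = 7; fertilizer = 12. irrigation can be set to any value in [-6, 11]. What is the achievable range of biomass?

-391 to 119

Substituting into the root_mass equation gives root_mass = 3*irrigation + 1.
Substituting into the soil_moisture equation gives soil_moisture = -15*irrigation - 30.
Substituting into the biomass equation gives biomass = -30*irrigation - 61.
Linear in irrigation, so extremes are at the endpoints: irrigation = -6 gives biomass = 119; irrigation = 11 gives biomass = -391.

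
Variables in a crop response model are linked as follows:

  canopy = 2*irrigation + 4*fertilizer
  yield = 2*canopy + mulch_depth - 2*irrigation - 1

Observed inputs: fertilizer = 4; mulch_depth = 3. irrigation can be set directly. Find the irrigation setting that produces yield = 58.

irrigation = 12

Substituting into the canopy equation gives canopy = 2*irrigation + 16.
yield becomes 2*irrigation + 34.
Solve 2*irrigation + 34 = 58: irrigation = (58 - 34) / 2 = 12.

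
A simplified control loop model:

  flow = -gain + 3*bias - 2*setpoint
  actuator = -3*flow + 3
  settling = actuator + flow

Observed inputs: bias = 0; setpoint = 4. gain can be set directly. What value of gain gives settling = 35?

Substituting into the flow equation gives flow = -gain - 8.
This gives actuator = 3*gain + 27.
Substituting into the settling equation gives settling = 2*gain + 19.
Solve 2*gain + 19 = 35: gain = (35 - 19) / 2 = 8.

gain = 8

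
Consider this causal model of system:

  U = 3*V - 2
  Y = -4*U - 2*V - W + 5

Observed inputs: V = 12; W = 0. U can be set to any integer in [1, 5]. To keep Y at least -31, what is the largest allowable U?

U = 3

Intervening on U fixes its value directly, overriding its dependence on V.
Substituting into the Y equation gives Y = -4*U - 19.
Require -4*U - 19 ≥ -31, so U ≤ 3.
The largest integer in [1, 5] satisfying this is 3.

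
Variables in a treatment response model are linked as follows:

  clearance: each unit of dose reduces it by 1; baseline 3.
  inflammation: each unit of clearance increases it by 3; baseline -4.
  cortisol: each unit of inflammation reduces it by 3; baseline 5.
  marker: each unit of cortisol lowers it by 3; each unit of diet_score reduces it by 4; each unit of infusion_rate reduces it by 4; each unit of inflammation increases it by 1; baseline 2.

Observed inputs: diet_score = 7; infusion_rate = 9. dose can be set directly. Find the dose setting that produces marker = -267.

Substituting into the inflammation equation gives inflammation = -3*dose + 5.
Substituting into the cortisol equation gives cortisol = 9*dose - 10.
marker becomes -30*dose - 27.
Solve -30*dose - 27 = -267: dose = (-267 + 27) / -30 = 8.

dose = 8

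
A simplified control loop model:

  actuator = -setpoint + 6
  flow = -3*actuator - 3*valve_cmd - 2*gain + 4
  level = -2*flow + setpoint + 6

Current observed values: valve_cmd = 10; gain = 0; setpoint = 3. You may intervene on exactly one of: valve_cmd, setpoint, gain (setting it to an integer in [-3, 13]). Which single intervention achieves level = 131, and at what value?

set gain = 13

Intervening on valve_cmd: level = 6*valve_cmd + 19. Reaching 131 requires valve_cmd = 56/3, not an integer.
Intervening on setpoint: level = -5*setpoint + 94. Reaching 131 requires setpoint = -37/5, not an integer.
Intervening on gain: with other inputs at their observed values, level = 4*gain + 79. Solving for 131 gives gain = 13, within [-3, 13].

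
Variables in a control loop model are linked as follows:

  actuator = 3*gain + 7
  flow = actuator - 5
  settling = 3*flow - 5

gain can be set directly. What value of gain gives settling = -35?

gain = -4

Substituting into the flow equation gives flow = 3*gain + 2.
So settling = 9*gain + 1.
Solve 9*gain + 1 = -35: gain = (-35 - 1) / 9 = -4.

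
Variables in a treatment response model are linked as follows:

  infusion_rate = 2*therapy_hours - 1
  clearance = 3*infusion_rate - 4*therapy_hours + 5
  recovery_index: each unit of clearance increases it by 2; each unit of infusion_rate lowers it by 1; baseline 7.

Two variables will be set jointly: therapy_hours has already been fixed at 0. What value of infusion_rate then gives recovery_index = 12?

infusion_rate = -1

With therapy_hours held at 0:
Intervening on infusion_rate fixes its value directly, overriding its dependence on therapy_hours.
Substituting into the clearance equation gives clearance = 3*infusion_rate + 5.
So recovery_index = 5*infusion_rate + 17.
Solve 5*infusion_rate + 17 = 12: infusion_rate = (12 - 17) / 5 = -1.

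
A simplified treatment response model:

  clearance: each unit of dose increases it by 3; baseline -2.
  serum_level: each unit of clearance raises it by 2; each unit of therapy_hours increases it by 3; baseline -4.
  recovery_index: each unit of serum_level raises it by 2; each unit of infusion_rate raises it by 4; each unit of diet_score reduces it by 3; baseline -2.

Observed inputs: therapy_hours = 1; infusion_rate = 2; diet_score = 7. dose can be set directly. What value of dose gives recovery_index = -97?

dose = -6

Substituting into the serum_level equation gives serum_level = 6*dose - 5.
So recovery_index = 12*dose - 25.
Solve 12*dose - 25 = -97: dose = (-97 + 25) / 12 = -6.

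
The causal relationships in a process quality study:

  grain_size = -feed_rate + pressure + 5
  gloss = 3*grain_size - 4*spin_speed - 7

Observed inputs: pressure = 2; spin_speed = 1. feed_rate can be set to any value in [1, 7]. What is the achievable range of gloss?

Substituting into the grain_size equation gives grain_size = -feed_rate + 7.
This gives gloss = -3*feed_rate + 10.
Linear in feed_rate, so extremes are at the endpoints: feed_rate = 1 gives gloss = 7; feed_rate = 7 gives gloss = -11.

-11 to 7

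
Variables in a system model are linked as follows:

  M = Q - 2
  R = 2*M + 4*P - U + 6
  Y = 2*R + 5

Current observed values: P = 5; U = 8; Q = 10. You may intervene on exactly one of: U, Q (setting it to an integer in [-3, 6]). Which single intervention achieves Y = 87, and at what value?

Intervening on U: with other inputs at their observed values, Y = -2*U + 89. Solving for 87 gives U = 1, within [-3, 6].
Intervening on Q: Y = 4*Q + 33. Reaching 87 requires Q = 27/2, not an integer.

set U = 1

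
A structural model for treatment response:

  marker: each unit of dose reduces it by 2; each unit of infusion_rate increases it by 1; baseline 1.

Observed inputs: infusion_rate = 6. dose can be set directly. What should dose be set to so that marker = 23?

Substituting into the marker equation gives marker = -2*dose + 7.
Solve -2*dose + 7 = 23: dose = (23 - 7) / -2 = -8.

dose = -8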